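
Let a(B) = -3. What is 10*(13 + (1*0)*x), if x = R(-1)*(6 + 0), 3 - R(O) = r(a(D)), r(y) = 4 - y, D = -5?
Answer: 130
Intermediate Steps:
R(O) = -4 (R(O) = 3 - (4 - 1*(-3)) = 3 - (4 + 3) = 3 - 1*7 = 3 - 7 = -4)
x = -24 (x = -4*(6 + 0) = -4*6 = -24)
10*(13 + (1*0)*x) = 10*(13 + (1*0)*(-24)) = 10*(13 + 0*(-24)) = 10*(13 + 0) = 10*13 = 130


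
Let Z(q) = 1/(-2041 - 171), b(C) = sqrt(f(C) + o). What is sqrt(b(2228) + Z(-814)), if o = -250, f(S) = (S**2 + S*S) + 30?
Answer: sqrt(-553 + 2446472*sqrt(2481937))/1106 ≈ 56.132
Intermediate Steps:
f(S) = 30 + 2*S**2 (f(S) = (S**2 + S**2) + 30 = 2*S**2 + 30 = 30 + 2*S**2)
b(C) = sqrt(-220 + 2*C**2) (b(C) = sqrt((30 + 2*C**2) - 250) = sqrt(-220 + 2*C**2))
Z(q) = -1/2212 (Z(q) = 1/(-2212) = -1/2212)
sqrt(b(2228) + Z(-814)) = sqrt(sqrt(-220 + 2*2228**2) - 1/2212) = sqrt(sqrt(-220 + 2*4963984) - 1/2212) = sqrt(sqrt(-220 + 9927968) - 1/2212) = sqrt(sqrt(9927748) - 1/2212) = sqrt(2*sqrt(2481937) - 1/2212) = sqrt(-1/2212 + 2*sqrt(2481937))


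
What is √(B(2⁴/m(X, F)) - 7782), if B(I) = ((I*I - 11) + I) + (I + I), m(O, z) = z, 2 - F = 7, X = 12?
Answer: I*√194809/5 ≈ 88.274*I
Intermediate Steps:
F = -5 (F = 2 - 1*7 = 2 - 7 = -5)
B(I) = -11 + I² + 3*I (B(I) = ((I² - 11) + I) + 2*I = ((-11 + I²) + I) + 2*I = (-11 + I + I²) + 2*I = -11 + I² + 3*I)
√(B(2⁴/m(X, F)) - 7782) = √((-11 + (2⁴/(-5))² + 3*(2⁴/(-5))) - 7782) = √((-11 + (16*(-⅕))² + 3*(16*(-⅕))) - 7782) = √((-11 + (-16/5)² + 3*(-16/5)) - 7782) = √((-11 + 256/25 - 48/5) - 7782) = √(-259/25 - 7782) = √(-194809/25) = I*√194809/5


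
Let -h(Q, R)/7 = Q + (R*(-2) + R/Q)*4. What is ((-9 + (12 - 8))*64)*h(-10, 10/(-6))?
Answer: 8960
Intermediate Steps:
h(Q, R) = -7*Q + 56*R - 28*R/Q (h(Q, R) = -7*(Q + (R*(-2) + R/Q)*4) = -7*(Q + (-2*R + R/Q)*4) = -7*(Q + (-8*R + 4*R/Q)) = -7*(Q - 8*R + 4*R/Q) = -7*Q + 56*R - 28*R/Q)
((-9 + (12 - 8))*64)*h(-10, 10/(-6)) = ((-9 + (12 - 8))*64)*(-7*(-10) + 56*(10/(-6)) - 28*10/(-6)/(-10)) = ((-9 + 4)*64)*(70 + 56*(10*(-⅙)) - 28*10*(-⅙)*(-⅒)) = (-5*64)*(70 + 56*(-5/3) - 28*(-5/3)*(-⅒)) = -320*(70 - 280/3 - 14/3) = -320*(-28) = 8960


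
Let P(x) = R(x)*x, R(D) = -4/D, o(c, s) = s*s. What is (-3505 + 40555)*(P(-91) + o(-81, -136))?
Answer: 685128600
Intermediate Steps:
o(c, s) = s**2
P(x) = -4 (P(x) = (-4/x)*x = -4)
(-3505 + 40555)*(P(-91) + o(-81, -136)) = (-3505 + 40555)*(-4 + (-136)**2) = 37050*(-4 + 18496) = 37050*18492 = 685128600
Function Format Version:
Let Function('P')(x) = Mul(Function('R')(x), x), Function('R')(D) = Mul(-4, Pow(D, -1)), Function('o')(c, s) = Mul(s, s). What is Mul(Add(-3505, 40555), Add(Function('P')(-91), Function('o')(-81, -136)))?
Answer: 685128600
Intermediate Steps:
Function('o')(c, s) = Pow(s, 2)
Function('P')(x) = -4 (Function('P')(x) = Mul(Mul(-4, Pow(x, -1)), x) = -4)
Mul(Add(-3505, 40555), Add(Function('P')(-91), Function('o')(-81, -136))) = Mul(Add(-3505, 40555), Add(-4, Pow(-136, 2))) = Mul(37050, Add(-4, 18496)) = Mul(37050, 18492) = 685128600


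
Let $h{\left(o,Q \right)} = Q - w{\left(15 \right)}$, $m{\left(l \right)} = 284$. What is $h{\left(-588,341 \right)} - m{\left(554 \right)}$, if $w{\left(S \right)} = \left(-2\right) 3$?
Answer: $63$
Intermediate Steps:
$w{\left(S \right)} = -6$
$h{\left(o,Q \right)} = 6 + Q$ ($h{\left(o,Q \right)} = Q - -6 = Q + 6 = 6 + Q$)
$h{\left(-588,341 \right)} - m{\left(554 \right)} = \left(6 + 341\right) - 284 = 347 - 284 = 63$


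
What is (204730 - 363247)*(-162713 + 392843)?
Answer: -36479517210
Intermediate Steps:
(204730 - 363247)*(-162713 + 392843) = -158517*230130 = -36479517210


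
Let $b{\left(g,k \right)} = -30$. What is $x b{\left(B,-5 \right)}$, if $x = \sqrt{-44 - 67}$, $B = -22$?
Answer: $- 30 i \sqrt{111} \approx - 316.07 i$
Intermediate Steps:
$x = i \sqrt{111}$ ($x = \sqrt{-111} = i \sqrt{111} \approx 10.536 i$)
$x b{\left(B,-5 \right)} = i \sqrt{111} \left(-30\right) = - 30 i \sqrt{111}$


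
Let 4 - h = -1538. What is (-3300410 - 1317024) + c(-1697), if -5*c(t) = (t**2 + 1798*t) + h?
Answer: -4583463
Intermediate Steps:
h = 1542 (h = 4 - 1*(-1538) = 4 + 1538 = 1542)
c(t) = -1542/5 - 1798*t/5 - t**2/5 (c(t) = -((t**2 + 1798*t) + 1542)/5 = -(1542 + t**2 + 1798*t)/5 = -1542/5 - 1798*t/5 - t**2/5)
(-3300410 - 1317024) + c(-1697) = (-3300410 - 1317024) + (-1542/5 - 1798/5*(-1697) - 1/5*(-1697)**2) = -4617434 + (-1542/5 + 3051206/5 - 1/5*2879809) = -4617434 + (-1542/5 + 3051206/5 - 2879809/5) = -4617434 + 33971 = -4583463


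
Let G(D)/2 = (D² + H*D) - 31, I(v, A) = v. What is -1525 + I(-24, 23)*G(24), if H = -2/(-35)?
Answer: -971279/35 ≈ -27751.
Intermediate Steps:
H = 2/35 (H = -2*(-1/35) = 2/35 ≈ 0.057143)
G(D) = -62 + 2*D² + 4*D/35 (G(D) = 2*((D² + 2*D/35) - 31) = 2*(-31 + D² + 2*D/35) = -62 + 2*D² + 4*D/35)
-1525 + I(-24, 23)*G(24) = -1525 - 24*(-62 + 2*24² + (4/35)*24) = -1525 - 24*(-62 + 2*576 + 96/35) = -1525 - 24*(-62 + 1152 + 96/35) = -1525 - 24*38246/35 = -1525 - 917904/35 = -971279/35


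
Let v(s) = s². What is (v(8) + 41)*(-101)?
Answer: -10605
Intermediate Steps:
(v(8) + 41)*(-101) = (8² + 41)*(-101) = (64 + 41)*(-101) = 105*(-101) = -10605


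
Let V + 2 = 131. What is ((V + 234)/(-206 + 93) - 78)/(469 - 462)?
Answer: -1311/113 ≈ -11.602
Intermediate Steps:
V = 129 (V = -2 + 131 = 129)
((V + 234)/(-206 + 93) - 78)/(469 - 462) = ((129 + 234)/(-206 + 93) - 78)/(469 - 462) = (363/(-113) - 78)/7 = (363*(-1/113) - 78)*(⅐) = (-363/113 - 78)*(⅐) = -9177/113*⅐ = -1311/113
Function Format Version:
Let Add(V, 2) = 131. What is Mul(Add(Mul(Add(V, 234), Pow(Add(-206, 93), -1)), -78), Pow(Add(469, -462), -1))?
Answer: Rational(-1311, 113) ≈ -11.602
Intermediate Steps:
V = 129 (V = Add(-2, 131) = 129)
Mul(Add(Mul(Add(V, 234), Pow(Add(-206, 93), -1)), -78), Pow(Add(469, -462), -1)) = Mul(Add(Mul(Add(129, 234), Pow(Add(-206, 93), -1)), -78), Pow(Add(469, -462), -1)) = Mul(Add(Mul(363, Pow(-113, -1)), -78), Pow(7, -1)) = Mul(Add(Mul(363, Rational(-1, 113)), -78), Rational(1, 7)) = Mul(Add(Rational(-363, 113), -78), Rational(1, 7)) = Mul(Rational(-9177, 113), Rational(1, 7)) = Rational(-1311, 113)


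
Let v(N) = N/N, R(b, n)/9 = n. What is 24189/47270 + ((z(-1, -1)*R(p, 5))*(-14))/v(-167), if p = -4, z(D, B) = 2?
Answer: -59536011/47270 ≈ -1259.5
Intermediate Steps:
R(b, n) = 9*n
v(N) = 1
24189/47270 + ((z(-1, -1)*R(p, 5))*(-14))/v(-167) = 24189/47270 + ((2*(9*5))*(-14))/1 = 24189*(1/47270) + ((2*45)*(-14))*1 = 24189/47270 + (90*(-14))*1 = 24189/47270 - 1260*1 = 24189/47270 - 1260 = -59536011/47270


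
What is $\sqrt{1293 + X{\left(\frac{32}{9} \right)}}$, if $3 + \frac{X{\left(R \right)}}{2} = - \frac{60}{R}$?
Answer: $\frac{3 \sqrt{557}}{2} \approx 35.401$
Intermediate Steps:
$X{\left(R \right)} = -6 - \frac{120}{R}$ ($X{\left(R \right)} = -6 + 2 \left(- \frac{60}{R}\right) = -6 - \frac{120}{R}$)
$\sqrt{1293 + X{\left(\frac{32}{9} \right)}} = \sqrt{1293 - \left(6 + \frac{120}{32 \cdot \frac{1}{9}}\right)} = \sqrt{1293 - \left(6 + \frac{120}{\frac{32}{9}}\right)} = \sqrt{1293 - \frac{159}{4}} = \sqrt{\frac{5013}{4}} = \frac{3 \sqrt{557}}{2}$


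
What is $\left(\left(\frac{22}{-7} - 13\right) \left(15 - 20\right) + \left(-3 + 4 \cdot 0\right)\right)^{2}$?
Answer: $\frac{295936}{49} \approx 6039.5$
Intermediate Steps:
$\left(\left(\frac{22}{-7} - 13\right) \left(15 - 20\right) + \left(-3 + 4 \cdot 0\right)\right)^{2} = \left(\left(22 \left(- \frac{1}{7}\right) - 13\right) \left(-5\right) + \left(-3 + 0\right)\right)^{2} = \left(\left(- \frac{22}{7} - 13\right) \left(-5\right) - 3\right)^{2} = \left(\left(- \frac{113}{7}\right) \left(-5\right) - 3\right)^{2} = \left(\frac{565}{7} - 3\right)^{2} = \left(\frac{544}{7}\right)^{2} = \frac{295936}{49}$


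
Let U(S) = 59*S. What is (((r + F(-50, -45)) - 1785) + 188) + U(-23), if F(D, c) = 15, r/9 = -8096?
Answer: -75803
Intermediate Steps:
r = -72864 (r = 9*(-8096) = -72864)
(((r + F(-50, -45)) - 1785) + 188) + U(-23) = (((-72864 + 15) - 1785) + 188) + 59*(-23) = ((-72849 - 1785) + 188) - 1357 = (-74634 + 188) - 1357 = -74446 - 1357 = -75803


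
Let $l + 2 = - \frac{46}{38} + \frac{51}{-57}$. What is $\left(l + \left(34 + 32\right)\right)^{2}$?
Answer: $\frac{1382976}{361} \approx 3831.0$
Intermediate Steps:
$l = - \frac{78}{19}$ ($l = -2 + \left(- \frac{46}{38} + \frac{51}{-57}\right) = -2 + \left(\left(-46\right) \frac{1}{38} + 51 \left(- \frac{1}{57}\right)\right) = -2 - \frac{40}{19} = - \frac{78}{19} \approx -4.1053$)
$\left(l + \left(34 + 32\right)\right)^{2} = \left(- \frac{78}{19} + \left(34 + 32\right)\right)^{2} = \left(- \frac{78}{19} + 66\right)^{2} = \left(\frac{1176}{19}\right)^{2} = \frac{1382976}{361}$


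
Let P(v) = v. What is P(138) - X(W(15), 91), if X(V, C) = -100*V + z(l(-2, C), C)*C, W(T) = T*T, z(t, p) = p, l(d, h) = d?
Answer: 14357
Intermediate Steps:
W(T) = T²
X(V, C) = C² - 100*V (X(V, C) = -100*V + C*C = -100*V + C² = C² - 100*V)
P(138) - X(W(15), 91) = 138 - (91² - 100*15²) = 138 - (8281 - 100*225) = 138 - (8281 - 22500) = 138 - 1*(-14219) = 138 + 14219 = 14357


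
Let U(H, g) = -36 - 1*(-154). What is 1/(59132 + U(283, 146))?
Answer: 1/59250 ≈ 1.6878e-5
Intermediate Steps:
U(H, g) = 118 (U(H, g) = -36 + 154 = 118)
1/(59132 + U(283, 146)) = 1/(59132 + 118) = 1/59250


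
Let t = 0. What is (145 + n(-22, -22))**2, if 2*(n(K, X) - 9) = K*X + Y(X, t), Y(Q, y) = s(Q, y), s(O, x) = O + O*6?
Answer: 101761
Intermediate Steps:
s(O, x) = 7*O (s(O, x) = O + 6*O = 7*O)
Y(Q, y) = 7*Q
n(K, X) = 9 + 7*X/2 + K*X/2 (n(K, X) = 9 + (K*X + 7*X)/2 = 9 + (7*X + K*X)/2 = 9 + (7*X/2 + K*X/2) = 9 + 7*X/2 + K*X/2)
(145 + n(-22, -22))**2 = (145 + (9 + (7/2)*(-22) + (1/2)*(-22)*(-22)))**2 = (145 + (9 - 77 + 242))**2 = (145 + 174)**2 = 319**2 = 101761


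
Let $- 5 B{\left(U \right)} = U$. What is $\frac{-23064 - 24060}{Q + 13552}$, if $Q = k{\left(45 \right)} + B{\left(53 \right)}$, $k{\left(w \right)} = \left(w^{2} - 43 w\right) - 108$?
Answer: $- \frac{2380}{683} \approx -3.4846$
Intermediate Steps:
$B{\left(U \right)} = - \frac{U}{5}$
$k{\left(w \right)} = -108 + w^{2} - 43 w$
$Q = - \frac{143}{5}$ ($Q = \left(-108 + 45^{2} - 1935\right) - \frac{53}{5} = \left(-108 + 2025 - 1935\right) - \frac{53}{5} = -18 - \frac{53}{5} = - \frac{143}{5} \approx -28.6$)
$\frac{-23064 - 24060}{Q + 13552} = \frac{-23064 - 24060}{- \frac{143}{5} + 13552} = - \frac{47124}{\frac{67617}{5}} = \left(-47124\right) \frac{5}{67617} = - \frac{2380}{683}$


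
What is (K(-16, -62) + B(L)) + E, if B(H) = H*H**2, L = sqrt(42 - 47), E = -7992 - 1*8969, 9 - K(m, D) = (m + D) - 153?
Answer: -16721 - 5*I*sqrt(5) ≈ -16721.0 - 11.18*I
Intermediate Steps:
K(m, D) = 162 - D - m (K(m, D) = 9 - ((m + D) - 153) = 9 - ((D + m) - 153) = 9 - (-153 + D + m) = 9 + (153 - D - m) = 162 - D - m)
E = -16961 (E = -7992 - 8969 = -16961)
L = I*sqrt(5) (L = sqrt(-5) = I*sqrt(5) ≈ 2.2361*I)
B(H) = H**3
(K(-16, -62) + B(L)) + E = ((162 - 1*(-62) - 1*(-16)) + (I*sqrt(5))**3) - 16961 = ((162 + 62 + 16) - 5*I*sqrt(5)) - 16961 = (240 - 5*I*sqrt(5)) - 16961 = -16721 - 5*I*sqrt(5)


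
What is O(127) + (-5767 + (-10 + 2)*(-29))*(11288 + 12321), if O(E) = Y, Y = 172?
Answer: -130675643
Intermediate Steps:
O(E) = 172
O(127) + (-5767 + (-10 + 2)*(-29))*(11288 + 12321) = 172 + (-5767 + (-10 + 2)*(-29))*(11288 + 12321) = 172 + (-5767 - 8*(-29))*23609 = 172 + (-5767 + 232)*23609 = 172 - 5535*23609 = 172 - 130675815 = -130675643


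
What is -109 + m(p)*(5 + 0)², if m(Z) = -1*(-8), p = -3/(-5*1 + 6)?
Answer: 91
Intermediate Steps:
p = -3 (p = -3/(-5 + 6) = -3/1 = -3*1 = -3)
m(Z) = 8
-109 + m(p)*(5 + 0)² = -109 + 8*(5 + 0)² = -109 + 8*5² = -109 + 8*25 = -109 + 200 = 91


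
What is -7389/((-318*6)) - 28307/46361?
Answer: 32061297/9828532 ≈ 3.2621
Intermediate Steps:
-7389/((-318*6)) - 28307/46361 = -7389/(-1908) - 28307*1/46361 = -7389*(-1/1908) - 28307/46361 = 821/212 - 28307/46361 = 32061297/9828532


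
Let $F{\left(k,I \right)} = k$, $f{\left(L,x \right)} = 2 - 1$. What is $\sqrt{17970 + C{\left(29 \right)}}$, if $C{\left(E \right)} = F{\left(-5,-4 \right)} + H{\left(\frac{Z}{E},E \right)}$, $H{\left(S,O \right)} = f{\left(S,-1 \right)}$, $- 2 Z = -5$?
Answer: $\sqrt{17966} \approx 134.04$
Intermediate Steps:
$Z = \frac{5}{2}$ ($Z = \left(- \frac{1}{2}\right) \left(-5\right) = \frac{5}{2} \approx 2.5$)
$f{\left(L,x \right)} = 1$ ($f{\left(L,x \right)} = 2 - 1 = 1$)
$H{\left(S,O \right)} = 1$
$C{\left(E \right)} = -4$ ($C{\left(E \right)} = -5 + 1 = -4$)
$\sqrt{17970 + C{\left(29 \right)}} = \sqrt{17970 - 4} = \sqrt{17966}$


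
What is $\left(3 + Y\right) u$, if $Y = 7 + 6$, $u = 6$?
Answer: $96$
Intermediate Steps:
$Y = 13$
$\left(3 + Y\right) u = \left(3 + 13\right) 6 = 16 \cdot 6 = 96$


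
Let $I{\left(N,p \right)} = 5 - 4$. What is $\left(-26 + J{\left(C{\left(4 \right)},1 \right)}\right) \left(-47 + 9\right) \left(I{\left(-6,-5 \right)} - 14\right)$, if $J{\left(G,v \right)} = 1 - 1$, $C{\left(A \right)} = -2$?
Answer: $-12844$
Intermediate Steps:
$I{\left(N,p \right)} = 1$
$J{\left(G,v \right)} = 0$
$\left(-26 + J{\left(C{\left(4 \right)},1 \right)}\right) \left(-47 + 9\right) \left(I{\left(-6,-5 \right)} - 14\right) = \left(-26 + 0\right) \left(-47 + 9\right) \left(1 - 14\right) = - 26 \left(\left(-38\right) \left(-13\right)\right) = \left(-26\right) 494 = -12844$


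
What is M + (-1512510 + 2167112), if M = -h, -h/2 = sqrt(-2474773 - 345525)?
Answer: 654602 + 2*I*sqrt(2820298) ≈ 6.546e+5 + 3358.8*I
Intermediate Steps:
h = -2*I*sqrt(2820298) (h = -2*sqrt(-2474773 - 345525) = -2*I*sqrt(2820298) ≈ -3358.8*I)
M = 2*I*sqrt(2820298) (M = -(-2)*I*sqrt(2820298) = 2*I*sqrt(2820298) ≈ 3358.8*I)
M + (-1512510 + 2167112) = 2*I*sqrt(2820298) + (-1512510 + 2167112) = 2*I*sqrt(2820298) + 654602 = 654602 + 2*I*sqrt(2820298)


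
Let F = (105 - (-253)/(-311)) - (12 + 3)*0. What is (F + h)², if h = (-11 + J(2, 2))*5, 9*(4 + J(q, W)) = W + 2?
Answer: 7728695569/7834401 ≈ 986.51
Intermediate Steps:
J(q, W) = -34/9 + W/9 (J(q, W) = -4 + (W + 2)/9 = -4 + (2 + W)/9 = -4 + (2/9 + W/9) = -34/9 + W/9)
h = -655/9 (h = (-11 + (-34/9 + (⅑)*2))*5 = (-11 + (-34/9 + 2/9))*5 = (-11 - 32/9)*5 = -131/9*5 = -655/9 ≈ -72.778)
F = 32402/311 (F = (105 - (-253)*(-1)/311) - 15*0 = (105 - 1*253/311) - 1*0 = (105 - 253/311) + 0 = 32402/311 + 0 = 32402/311 ≈ 104.19)
(F + h)² = (32402/311 - 655/9)² = (87913/2799)² = 7728695569/7834401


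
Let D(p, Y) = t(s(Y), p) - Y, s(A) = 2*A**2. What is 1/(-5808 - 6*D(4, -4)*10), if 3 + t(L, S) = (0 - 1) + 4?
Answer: -1/6048 ≈ -0.00016534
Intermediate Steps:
t(L, S) = 0 (t(L, S) = -3 + ((0 - 1) + 4) = -3 + (-1 + 4) = -3 + 3 = 0)
D(p, Y) = -Y (D(p, Y) = 0 - Y = -Y)
1/(-5808 - 6*D(4, -4)*10) = 1/(-5808 - (-6)*(-4)*10) = 1/(-5808 - 6*4*10) = 1/(-5808 - 24*10) = 1/(-5808 - 240) = 1/(-6048) = -1/6048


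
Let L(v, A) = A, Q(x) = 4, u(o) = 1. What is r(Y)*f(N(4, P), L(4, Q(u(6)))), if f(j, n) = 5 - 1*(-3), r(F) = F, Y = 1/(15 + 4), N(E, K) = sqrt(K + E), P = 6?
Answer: 8/19 ≈ 0.42105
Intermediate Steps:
N(E, K) = sqrt(E + K)
Y = 1/19 ≈ 0.052632
f(j, n) = 8 (f(j, n) = 5 + 3 = 8)
r(Y)*f(N(4, P), L(4, Q(u(6)))) = (1/19)*8 = 8/19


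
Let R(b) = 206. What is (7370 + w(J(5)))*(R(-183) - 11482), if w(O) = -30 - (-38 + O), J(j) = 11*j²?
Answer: -80093428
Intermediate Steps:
w(O) = 8 - O (w(O) = -30 + (38 - O) = 8 - O)
(7370 + w(J(5)))*(R(-183) - 11482) = (7370 + (8 - 11*5²))*(206 - 11482) = (7370 + (8 - 11*25))*(-11276) = (7370 + (8 - 1*275))*(-11276) = (7370 + (8 - 275))*(-11276) = (7370 - 267)*(-11276) = 7103*(-11276) = -80093428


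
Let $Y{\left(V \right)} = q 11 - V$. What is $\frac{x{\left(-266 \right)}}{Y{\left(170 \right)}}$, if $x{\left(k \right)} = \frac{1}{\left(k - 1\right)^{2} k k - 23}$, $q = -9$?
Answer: $- \frac{1}{1356869480009} \approx -7.3699 \cdot 10^{-13}$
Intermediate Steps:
$x{\left(k \right)} = \frac{1}{-23 + k^{2} \left(-1 + k\right)^{2}}$ ($x{\left(k \right)} = \frac{1}{\left(-1 + k\right)^{2} k k - 23} = \frac{1}{k \left(-1 + k\right)^{2} k - 23} = \frac{1}{k^{2} \left(-1 + k\right)^{2} - 23} = \frac{1}{-23 + k^{2} \left(-1 + k\right)^{2}}$)
$Y{\left(V \right)} = -99 - V$ ($Y{\left(V \right)} = \left(-9\right) 11 - V = -99 - V$)
$\frac{x{\left(-266 \right)}}{Y{\left(170 \right)}} = \frac{1}{\left(-23 + \left(-266\right)^{2} \left(-1 - 266\right)^{2}\right) \left(-99 - 170\right)} = \frac{1}{\left(-23 + 70756 \left(-267\right)^{2}\right) \left(-99 - 170\right)} = \frac{1}{\left(-23 + 70756 \cdot 71289\right) \left(-269\right)} = \frac{1}{-23 + 5044124484} \left(- \frac{1}{269}\right) = \frac{1}{5044124461} \left(- \frac{1}{269}\right) = - \frac{1}{1356869480009}$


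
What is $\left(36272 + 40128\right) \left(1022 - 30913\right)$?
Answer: $-2283672400$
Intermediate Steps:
$\left(36272 + 40128\right) \left(1022 - 30913\right) = 76400 \left(1022 - 30913\right) = 76400 \left(-29891\right) = -2283672400$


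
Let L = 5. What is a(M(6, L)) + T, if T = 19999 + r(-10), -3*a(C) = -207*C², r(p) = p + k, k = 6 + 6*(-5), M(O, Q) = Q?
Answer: 21690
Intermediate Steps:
k = -24 (k = 6 - 30 = -24)
r(p) = -24 + p (r(p) = p - 24 = -24 + p)
a(C) = 69*C² (a(C) = -(-69)*C² = 69*C²)
T = 19965 (T = 19999 + (-24 - 10) = 19999 - 34 = 19965)
a(M(6, L)) + T = 69*5² + 19965 = 69*25 + 19965 = 1725 + 19965 = 21690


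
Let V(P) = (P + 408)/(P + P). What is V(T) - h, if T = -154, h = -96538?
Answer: 14866725/154 ≈ 96537.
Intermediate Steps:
V(P) = (408 + P)/(2*P) (V(P) = (408 + P)/((2*P)) = (408 + P)*(1/(2*P)) = (408 + P)/(2*P))
V(T) - h = (½)*(408 - 154)/(-154) - 1*(-96538) = (½)*(-1/154)*254 + 96538 = -127/154 + 96538 = 14866725/154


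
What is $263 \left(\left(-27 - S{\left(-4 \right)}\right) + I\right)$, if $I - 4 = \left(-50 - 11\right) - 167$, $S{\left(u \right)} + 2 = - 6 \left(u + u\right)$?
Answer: $-78111$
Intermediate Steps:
$S{\left(u \right)} = -2 - 12 u$ ($S{\left(u \right)} = -2 - 6 \left(u + u\right) = -2 - 6 \cdot 2 u = -2 - 12 u$)
$I = -224$ ($I = 4 - 228 = -224$)
$263 \left(\left(-27 - S{\left(-4 \right)}\right) + I\right) = 263 \left(\left(-27 - \left(-2 - -48\right)\right) - 224\right) = 263 \left(\left(-27 - \left(-2 + 48\right)\right) - 224\right) = 263 \left(\left(-27 - 46\right) - 224\right) = 263 \left(-73 - 224\right) = 263 \left(-297\right) = -78111$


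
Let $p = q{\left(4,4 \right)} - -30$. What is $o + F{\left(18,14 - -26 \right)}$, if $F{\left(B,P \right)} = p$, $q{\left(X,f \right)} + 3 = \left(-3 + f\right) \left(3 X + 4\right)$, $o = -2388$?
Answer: $-2345$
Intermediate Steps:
$q{\left(X,f \right)} = -3 + \left(-3 + f\right) \left(4 + 3 X\right)$ ($q{\left(X,f \right)} = -3 + \left(-3 + f\right) \left(3 X + 4\right) = -3 + \left(-3 + f\right) \left(4 + 3 X\right)$)
$p = 43$ ($p = \left(-15 - 36 + 4 \cdot 4 + 3 \cdot 4 \cdot 4\right) - -30 = \left(-15 - 36 + 16 + 48\right) + 30 = 13 + 30 = 43$)
$F{\left(B,P \right)} = 43$
$o + F{\left(18,14 - -26 \right)} = -2388 + 43 = -2345$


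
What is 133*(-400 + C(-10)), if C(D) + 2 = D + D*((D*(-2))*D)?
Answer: 211204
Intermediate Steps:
C(D) = -2 + D - 2*D³ (C(D) = -2 + (D + D*((D*(-2))*D)) = -2 + (D + D*((-2*D)*D)) = -2 + (D + D*(-2*D²)) = -2 + (D - 2*D³) = -2 + D - 2*D³)
133*(-400 + C(-10)) = 133*(-400 + (-2 - 10 - 2*(-10)³)) = 133*(-400 + (-2 - 10 - 2*(-1000))) = 133*(-400 + (-2 - 10 + 2000)) = 133*(-400 + 1988) = 133*1588 = 211204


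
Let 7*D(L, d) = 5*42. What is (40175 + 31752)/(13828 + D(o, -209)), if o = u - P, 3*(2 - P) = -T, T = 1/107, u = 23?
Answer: 71927/13858 ≈ 5.1903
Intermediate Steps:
T = 1/107 ≈ 0.0093458
P = 643/321 (P = 2 - (-1)/(3*107) = 2 - ⅓*(-1/107) = 2 + 1/321 = 643/321 ≈ 2.0031)
o = 6740/321 (o = 23 - 1*643/321 = 23 - 643/321 = 6740/321 ≈ 20.997)
D(L, d) = 30 (D(L, d) = (5*42)/7 = (⅐)*210 = 30)
(40175 + 31752)/(13828 + D(o, -209)) = (40175 + 31752)/(13828 + 30) = 71927/13858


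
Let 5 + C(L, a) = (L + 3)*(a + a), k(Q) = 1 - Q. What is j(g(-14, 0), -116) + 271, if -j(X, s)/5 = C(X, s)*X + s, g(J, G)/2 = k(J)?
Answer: 1150001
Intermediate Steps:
g(J, G) = 2 - 2*J (g(J, G) = 2*(1 - J) = 2 - 2*J)
C(L, a) = -5 + 2*a*(3 + L) (C(L, a) = -5 + (L + 3)*(a + a) = -5 + (3 + L)*(2*a) = -5 + 2*a*(3 + L))
j(X, s) = -5*s - 5*X*(-5 + 6*s + 2*X*s) (j(X, s) = -5*((-5 + 6*s + 2*X*s)*X + s) = -5*(X*(-5 + 6*s + 2*X*s) + s) = -5*(s + X*(-5 + 6*s + 2*X*s)) = -5*s - 5*X*(-5 + 6*s + 2*X*s))
j(g(-14, 0), -116) + 271 = (-5*(-116) - 5*(2 - 2*(-14))*(-5 + 6*(-116) + 2*(2 - 2*(-14))*(-116))) + 271 = (580 - 5*(2 + 28)*(-5 - 696 + 2*(2 + 28)*(-116))) + 271 = (580 - 5*30*(-5 - 696 + 2*30*(-116))) + 271 = (580 - 5*30*(-5 - 696 - 6960)) + 271 = (580 - 5*30*(-7661)) + 271 = (580 + 1149150) + 271 = 1149730 + 271 = 1150001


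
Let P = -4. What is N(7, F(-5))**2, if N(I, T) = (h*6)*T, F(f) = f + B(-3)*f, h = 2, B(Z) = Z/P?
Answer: 11025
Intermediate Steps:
B(Z) = -Z/4 (B(Z) = Z/(-4) = Z*(-1/4) = -Z/4)
F(f) = 7*f/4 (F(f) = f + (-1/4*(-3))*f = f + 3*f/4 = 7*f/4)
N(I, T) = 12*T (N(I, T) = (2*6)*T = 12*T)
N(7, F(-5))**2 = (12*((7/4)*(-5)))**2 = (12*(-35/4))**2 = (-105)**2 = 11025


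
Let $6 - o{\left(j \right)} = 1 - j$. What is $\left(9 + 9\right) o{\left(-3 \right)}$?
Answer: $36$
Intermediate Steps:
$o{\left(j \right)} = 5 + j$ ($o{\left(j \right)} = 6 - \left(1 - j\right) = 6 + \left(-1 + j\right) = 5 + j$)
$\left(9 + 9\right) o{\left(-3 \right)} = \left(9 + 9\right) \left(5 - 3\right) = 18 \cdot 2 = 36$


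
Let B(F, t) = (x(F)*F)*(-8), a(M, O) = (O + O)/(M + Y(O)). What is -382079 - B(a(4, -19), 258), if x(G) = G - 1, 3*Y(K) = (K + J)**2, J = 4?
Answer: -2384519471/6241 ≈ -3.8207e+5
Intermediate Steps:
Y(K) = (4 + K)**2/3 (Y(K) = (K + 4)**2/3 = (4 + K)**2/3)
x(G) = -1 + G
a(M, O) = 2*O/(M + (4 + O)**2/3) (a(M, O) = (O + O)/(M + (4 + O)**2/3) = (2*O)/(M + (4 + O)**2/3) = 2*O/(M + (4 + O)**2/3))
B(F, t) = -8*F*(-1 + F) (B(F, t) = ((-1 + F)*F)*(-8) = (F*(-1 + F))*(-8) = -8*F*(-1 + F))
-382079 - B(a(4, -19), 258) = -382079 - 8*6*(-19)/((4 - 19)**2 + 3*4)*(1 - 6*(-19)/((4 - 19)**2 + 3*4)) = -382079 - 8*6*(-19)/((-15)**2 + 12)*(1 - 6*(-19)/((-15)**2 + 12)) = -382079 - 8*6*(-19)/(225 + 12)*(1 - 6*(-19)/(225 + 12)) = -382079 - 8*6*(-19)/237*(1 - 6*(-19)/237) = -382079 - 8*6*(-19)*(1/237)*(1 - 6*(-19)/237) = -382079 - 8*(-38)*(1 - 1*(-38/79))/79 = -382079 - 8*(-38)*(1 + 38/79)/79 = -382079 - 8*(-38)*117/(79*79) = -382079 - 1*(-35568/6241) = -382079 + 35568/6241 = -2384519471/6241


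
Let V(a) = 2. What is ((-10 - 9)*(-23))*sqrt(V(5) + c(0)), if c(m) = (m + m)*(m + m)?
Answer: 437*sqrt(2) ≈ 618.01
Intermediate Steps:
c(m) = 4*m**2 (c(m) = (2*m)*(2*m) = 4*m**2)
((-10 - 9)*(-23))*sqrt(V(5) + c(0)) = ((-10 - 9)*(-23))*sqrt(2 + 4*0**2) = (-19*(-23))*sqrt(2 + 4*0) = 437*sqrt(2 + 0) = 437*sqrt(2)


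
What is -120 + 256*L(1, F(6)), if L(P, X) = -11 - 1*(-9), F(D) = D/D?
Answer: -632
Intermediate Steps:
F(D) = 1
L(P, X) = -2 (L(P, X) = -11 + 9 = -2)
-120 + 256*L(1, F(6)) = -120 + 256*(-2) = -120 - 512 = -632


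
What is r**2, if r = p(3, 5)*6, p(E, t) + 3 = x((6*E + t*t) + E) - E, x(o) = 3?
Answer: 324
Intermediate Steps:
p(E, t) = -E (p(E, t) = -3 + (3 - E) = -E)
r = -18 (r = -1*3*6 = -3*6 = -18)
r**2 = (-18)**2 = 324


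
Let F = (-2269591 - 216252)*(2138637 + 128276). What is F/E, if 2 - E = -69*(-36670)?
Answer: 5635189812659/2530228 ≈ 2.2271e+6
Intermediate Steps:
E = -2530228 (E = 2 - (-69)*(-36670) = 2 - 1*2530230 = 2 - 2530230 = -2530228)
F = -5635189812659 (F = -2485843*2266913 = -5635189812659)
F/E = -5635189812659/(-2530228) = -5635189812659*(-1/2530228) = 5635189812659/2530228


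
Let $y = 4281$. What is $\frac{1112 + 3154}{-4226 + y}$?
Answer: $\frac{4266}{55} \approx 77.564$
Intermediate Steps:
$\frac{1112 + 3154}{-4226 + y} = \frac{1112 + 3154}{-4226 + 4281} = \frac{4266}{55}$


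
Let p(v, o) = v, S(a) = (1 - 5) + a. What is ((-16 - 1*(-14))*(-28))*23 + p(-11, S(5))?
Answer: 1277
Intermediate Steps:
S(a) = -4 + a
((-16 - 1*(-14))*(-28))*23 + p(-11, S(5)) = ((-16 - 1*(-14))*(-28))*23 - 11 = ((-16 + 14)*(-28))*23 - 11 = -2*(-28)*23 - 11 = 56*23 - 11 = 1288 - 11 = 1277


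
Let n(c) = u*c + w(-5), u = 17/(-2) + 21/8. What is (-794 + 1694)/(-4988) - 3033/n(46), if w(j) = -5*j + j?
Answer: 14903379/1248247 ≈ 11.939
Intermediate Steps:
w(j) = -4*j
u = -47/8 (u = 17*(-½) + 21*(⅛) = -17/2 + 21/8 = -47/8 ≈ -5.8750)
n(c) = 20 - 47*c/8 (n(c) = -47*c/8 - 4*(-5) = -47*c/8 + 20 = 20 - 47*c/8)
(-794 + 1694)/(-4988) - 3033/n(46) = (-794 + 1694)/(-4988) - 3033/(20 - 47/8*46) = 900*(-1/4988) - 3033/(20 - 1081/4) = -225/1247 - 3033/(-1001/4) = -225/1247 - 3033*(-4/1001) = -225/1247 + 12132/1001 = 14903379/1248247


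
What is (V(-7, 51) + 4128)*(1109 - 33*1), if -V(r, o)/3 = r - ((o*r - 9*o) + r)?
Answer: 1807680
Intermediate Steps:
V(r, o) = -27*o + 3*o*r (V(r, o) = -3*(r - ((o*r - 9*o) + r)) = -3*(r - ((-9*o + o*r) + r)) = -3*(r - (r - 9*o + o*r)) = -3*(r + (-r + 9*o - o*r)) = -3*(9*o - o*r) = -27*o + 3*o*r)
(V(-7, 51) + 4128)*(1109 - 33*1) = (3*51*(-9 - 7) + 4128)*(1109 - 33*1) = (3*51*(-16) + 4128)*(1109 - 33) = (-2448 + 4128)*1076 = 1680*1076 = 1807680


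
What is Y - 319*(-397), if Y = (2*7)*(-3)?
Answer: 126601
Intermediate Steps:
Y = -42 (Y = 14*(-3) = -42)
Y - 319*(-397) = -42 - 319*(-397) = -42 + 126643 = 126601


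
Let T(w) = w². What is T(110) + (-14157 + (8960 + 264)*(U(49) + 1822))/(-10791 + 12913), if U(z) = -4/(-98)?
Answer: 2080958827/103978 ≈ 20013.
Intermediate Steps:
U(z) = 2/49 (U(z) = -4*(-1/98) = 2/49)
T(110) + (-14157 + (8960 + 264)*(U(49) + 1822))/(-10791 + 12913) = 110² + (-14157 + (8960 + 264)*(2/49 + 1822))/(-10791 + 12913) = 12100 + (-14157 + 9224*(89280/49))/2122 = 12100 + (-14157 + 823518720/49)*(1/2122) = 12100 + (822825027/49)*(1/2122) = 12100 + 822825027/103978 = 2080958827/103978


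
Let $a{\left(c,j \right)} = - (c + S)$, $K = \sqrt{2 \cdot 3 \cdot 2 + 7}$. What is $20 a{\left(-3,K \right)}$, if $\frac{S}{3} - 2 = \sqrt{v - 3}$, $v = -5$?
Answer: $-60 - 120 i \sqrt{2} \approx -60.0 - 169.71 i$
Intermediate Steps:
$S = 6 + 6 i \sqrt{2}$ ($S = 6 + 3 \sqrt{-5 - 3} = 6 + 3 \sqrt{-8} = 6 + 3 \cdot 2 i \sqrt{2} = 6 + 6 i \sqrt{2} \approx 6.0 + 8.4853 i$)
$K = \sqrt{19}$ ($K = \sqrt{6 \cdot 2 + 7} = \sqrt{12 + 7} = \sqrt{19} \approx 4.3589$)
$a{\left(c,j \right)} = -6 - c - 6 i \sqrt{2}$ ($a{\left(c,j \right)} = - (c + \left(6 + 6 i \sqrt{2}\right)) = - (6 + c + 6 i \sqrt{2}) = -6 - c - 6 i \sqrt{2}$)
$20 a{\left(-3,K \right)} = 20 \left(-6 - -3 - 6 i \sqrt{2}\right) = 20 \left(-6 + 3 - 6 i \sqrt{2}\right) = 20 \left(-3 - 6 i \sqrt{2}\right) = -60 - 120 i \sqrt{2}$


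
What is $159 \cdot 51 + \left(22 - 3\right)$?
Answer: $8128$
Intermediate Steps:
$159 \cdot 51 + \left(22 - 3\right) = 8109 + 19 = 8128$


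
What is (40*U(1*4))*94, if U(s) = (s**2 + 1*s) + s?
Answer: 90240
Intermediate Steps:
U(s) = s**2 + 2*s (U(s) = (s**2 + s) + s = (s + s**2) + s = s**2 + 2*s)
(40*U(1*4))*94 = (40*((1*4)*(2 + 1*4)))*94 = (40*(4*(2 + 4)))*94 = (40*(4*6))*94 = (40*24)*94 = 960*94 = 90240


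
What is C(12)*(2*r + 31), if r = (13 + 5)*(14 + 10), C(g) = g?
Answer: 10740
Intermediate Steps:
r = 432 (r = 18*24 = 432)
C(12)*(2*r + 31) = 12*(2*432 + 31) = 12*(864 + 31) = 12*895 = 10740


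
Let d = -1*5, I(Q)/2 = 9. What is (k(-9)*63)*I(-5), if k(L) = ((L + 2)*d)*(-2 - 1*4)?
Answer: -238140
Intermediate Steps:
I(Q) = 18 (I(Q) = 2*9 = 18)
d = -5
k(L) = 60 + 30*L (k(L) = ((L + 2)*(-5))*(-2 - 1*4) = ((2 + L)*(-5))*(-2 - 4) = (-10 - 5*L)*(-6) = 60 + 30*L)
(k(-9)*63)*I(-5) = ((60 + 30*(-9))*63)*18 = ((60 - 270)*63)*18 = -210*63*18 = -13230*18 = -238140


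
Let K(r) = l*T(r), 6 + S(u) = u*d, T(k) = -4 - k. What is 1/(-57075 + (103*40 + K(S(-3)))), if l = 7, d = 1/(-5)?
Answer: -5/264726 ≈ -1.8887e-5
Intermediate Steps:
d = -⅕ ≈ -0.20000
S(u) = -6 - u/5 (S(u) = -6 + u*(-⅕) = -6 - u/5)
K(r) = -28 - 7*r (K(r) = 7*(-4 - r) = -28 - 7*r)
1/(-57075 + (103*40 + K(S(-3)))) = 1/(-57075 + (103*40 + (-28 - 7*(-6 - ⅕*(-3))))) = 1/(-57075 + (4120 + (-28 - 7*(-6 + ⅗)))) = 1/(-57075 + (4120 + (-28 - 7*(-27/5)))) = 1/(-57075 + (4120 + (-28 + 189/5))) = 1/(-57075 + (4120 + 49/5)) = 1/(-57075 + 20649/5) = 1/(-264726/5) = -5/264726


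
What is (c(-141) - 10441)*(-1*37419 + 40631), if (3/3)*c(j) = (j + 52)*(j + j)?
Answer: 47078284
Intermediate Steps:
c(j) = 2*j*(52 + j) (c(j) = (j + 52)*(j + j) = (52 + j)*(2*j) = 2*j*(52 + j))
(c(-141) - 10441)*(-1*37419 + 40631) = (2*(-141)*(52 - 141) - 10441)*(-1*37419 + 40631) = (2*(-141)*(-89) - 10441)*(-37419 + 40631) = (25098 - 10441)*3212 = 14657*3212 = 47078284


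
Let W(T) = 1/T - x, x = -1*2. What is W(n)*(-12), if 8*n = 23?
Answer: -648/23 ≈ -28.174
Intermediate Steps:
n = 23/8 (n = (⅛)*23 = 23/8 ≈ 2.8750)
x = -2
W(T) = 2 + 1/T (W(T) = 1/T - 1*(-2) = 1/T + 2 = 2 + 1/T)
W(n)*(-12) = (2 + 1/(23/8))*(-12) = (2 + 8/23)*(-12) = (54/23)*(-12) = -648/23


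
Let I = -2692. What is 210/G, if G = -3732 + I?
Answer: -105/3212 ≈ -0.032690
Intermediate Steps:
G = -6424 (G = -3732 - 2692 = -6424)
210/G = 210/(-6424) = 210*(-1/6424) = -105/3212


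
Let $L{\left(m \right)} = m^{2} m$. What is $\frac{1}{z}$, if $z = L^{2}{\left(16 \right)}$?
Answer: $\frac{1}{16777216} \approx 5.9605 \cdot 10^{-8}$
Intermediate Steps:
$L{\left(m \right)} = m^{3}$
$z = 16777216$ ($z = \left(16^{3}\right)^{2} = 4096^{2} = 16777216$)
$\frac{1}{z} = \frac{1}{16777216}$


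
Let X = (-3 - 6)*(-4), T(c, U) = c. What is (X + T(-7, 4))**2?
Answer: 841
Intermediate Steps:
X = 36 (X = -9*(-4) = 36)
(X + T(-7, 4))**2 = (36 - 7)**2 = 29**2 = 841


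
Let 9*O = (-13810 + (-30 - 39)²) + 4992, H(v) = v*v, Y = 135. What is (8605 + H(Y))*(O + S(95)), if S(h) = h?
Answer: -85909660/9 ≈ -9.5455e+6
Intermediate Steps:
H(v) = v²
O = -4057/9 (O = ((-13810 + (-30 - 39)²) + 4992)/9 = ((-13810 + (-69)²) + 4992)/9 = ((-13810 + 4761) + 4992)/9 = (-9049 + 4992)/9 = (⅑)*(-4057) = -4057/9 ≈ -450.78)
(8605 + H(Y))*(O + S(95)) = (8605 + 135²)*(-4057/9 + 95) = (8605 + 18225)*(-3202/9) = 26830*(-3202/9) = -85909660/9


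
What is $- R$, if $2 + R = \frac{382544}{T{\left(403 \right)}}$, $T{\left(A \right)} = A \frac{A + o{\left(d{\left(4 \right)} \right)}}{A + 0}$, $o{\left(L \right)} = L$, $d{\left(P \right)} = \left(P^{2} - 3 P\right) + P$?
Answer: $- \frac{381722}{411} \approx -928.76$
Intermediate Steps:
$d{\left(P \right)} = P^{2} - 2 P$
$T{\left(A \right)} = 8 + A$ ($T{\left(A \right)} = A \frac{A + 4 \left(-2 + 4\right)}{A + 0} = A \frac{A + 4 \cdot 2}{A} = A \frac{A + 8}{A} = A \frac{8 + A}{A} = 8 + A$)
$R = \frac{381722}{411}$ ($R = -2 + \frac{382544}{8 + 403} = -2 + \frac{382544}{411} = \frac{381722}{411} \approx 928.76$)
$- R = \left(-1\right) \frac{381722}{411} = - \frac{381722}{411}$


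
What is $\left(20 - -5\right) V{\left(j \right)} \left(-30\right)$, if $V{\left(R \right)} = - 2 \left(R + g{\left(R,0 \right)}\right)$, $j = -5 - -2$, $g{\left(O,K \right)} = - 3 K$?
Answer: $-4500$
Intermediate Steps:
$j = -3$ ($j = -5 + 2 = -3$)
$V{\left(R \right)} = - 2 R$ ($V{\left(R \right)} = - 2 \left(R - 0\right) = - 2 \left(R + 0\right) = - 2 R$)
$\left(20 - -5\right) V{\left(j \right)} \left(-30\right) = \left(20 - -5\right) \left(\left(-2\right) \left(-3\right)\right) \left(-30\right) = \left(20 + 5\right) 6 \left(-30\right) = 25 \cdot 6 \left(-30\right) = 150 \left(-30\right) = -4500$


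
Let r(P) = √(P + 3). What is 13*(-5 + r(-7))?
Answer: -65 + 26*I ≈ -65.0 + 26.0*I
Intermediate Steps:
r(P) = √(3 + P)
13*(-5 + r(-7)) = 13*(-5 + √(3 - 7)) = 13*(-5 + √(-4)) = 13*(-5 + 2*I) = -65 + 26*I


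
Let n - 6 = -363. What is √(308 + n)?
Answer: 7*I ≈ 7.0*I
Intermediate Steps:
n = -357 (n = 6 - 363 = -357)
√(308 + n) = √(308 - 357) = √(-49) = 7*I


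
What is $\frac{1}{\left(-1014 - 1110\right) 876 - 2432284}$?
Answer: $- \frac{1}{4292908} \approx -2.3294 \cdot 10^{-7}$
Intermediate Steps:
$\frac{1}{\left(-1014 - 1110\right) 876 - 2432284} = \frac{1}{\left(-2124\right) 876 - 2432284} = \frac{1}{-1860624 - 2432284} = \frac{1}{-4292908} = - \frac{1}{4292908}$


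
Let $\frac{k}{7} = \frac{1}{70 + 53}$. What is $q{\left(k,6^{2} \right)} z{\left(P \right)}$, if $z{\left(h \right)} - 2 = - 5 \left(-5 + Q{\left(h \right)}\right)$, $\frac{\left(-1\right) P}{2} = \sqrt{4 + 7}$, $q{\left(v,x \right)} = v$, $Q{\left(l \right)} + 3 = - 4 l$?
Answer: $\frac{98}{41} - \frac{280 \sqrt{11}}{123} \approx -5.1598$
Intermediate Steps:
$Q{\left(l \right)} = -3 - 4 l$
$k = \frac{7}{123}$ ($k = \frac{7}{70 + 53} = \frac{7}{123} \approx 0.056911$)
$P = - 2 \sqrt{11}$ ($P = - 2 \sqrt{4 + 7} = - 2 \sqrt{11} \approx -6.6332$)
$z{\left(h \right)} = 42 + 20 h$ ($z{\left(h \right)} = 2 - 5 \left(-5 - \left(3 + 4 h\right)\right) = 2 - 5 \left(-8 - 4 h\right) = 2 + \left(40 + 20 h\right) = 42 + 20 h$)
$q{\left(k,6^{2} \right)} z{\left(P \right)} = \frac{7 \left(42 + 20 \left(- 2 \sqrt{11}\right)\right)}{123} = \frac{7 \left(42 - 40 \sqrt{11}\right)}{123} = \frac{98}{41} - \frac{280 \sqrt{11}}{123}$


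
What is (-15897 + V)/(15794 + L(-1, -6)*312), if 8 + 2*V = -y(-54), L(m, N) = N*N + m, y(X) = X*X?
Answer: -17359/26714 ≈ -0.64981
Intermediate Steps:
y(X) = X²
L(m, N) = m + N² (L(m, N) = N² + m = m + N²)
V = -1462 (V = -4 + (-1*(-54)²)/2 = -4 + (-1*2916)/2 = -4 + (½)*(-2916) = -4 - 1458 = -1462)
(-15897 + V)/(15794 + L(-1, -6)*312) = (-15897 - 1462)/(15794 + (-1 + (-6)²)*312) = -17359/(15794 + (-1 + 36)*312) = -17359/(15794 + 35*312) = -17359/(15794 + 10920) = -17359/26714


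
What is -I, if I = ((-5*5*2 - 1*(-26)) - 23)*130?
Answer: 6110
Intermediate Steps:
I = -6110 (I = ((-25*2 + 26) - 23)*130 = ((-50 + 26) - 23)*130 = (-24 - 23)*130 = -47*130 = -6110)
-I = -1*(-6110) = 6110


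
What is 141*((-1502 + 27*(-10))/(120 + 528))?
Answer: -20821/54 ≈ -385.57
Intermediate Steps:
141*((-1502 + 27*(-10))/(120 + 528)) = 141*((-1502 - 270)/648) = 141*(-1772*1/648) = 141*(-443/162) = -20821/54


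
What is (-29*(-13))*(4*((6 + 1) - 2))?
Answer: 7540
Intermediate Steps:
(-29*(-13))*(4*((6 + 1) - 2)) = 377*(4*(7 - 2)) = 377*(4*5) = 377*20 = 7540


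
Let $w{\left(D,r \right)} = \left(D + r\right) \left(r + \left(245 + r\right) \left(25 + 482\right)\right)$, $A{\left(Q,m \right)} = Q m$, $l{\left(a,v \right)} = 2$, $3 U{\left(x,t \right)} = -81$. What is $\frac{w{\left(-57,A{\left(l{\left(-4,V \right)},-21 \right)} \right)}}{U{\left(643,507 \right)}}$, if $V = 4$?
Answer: $377223$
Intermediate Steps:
$U{\left(x,t \right)} = -27$ ($U{\left(x,t \right)} = \frac{1}{3} \left(-81\right) = -27$)
$w{\left(D,r \right)} = \left(124215 + 508 r\right) \left(D + r\right)$ ($w{\left(D,r \right)} = \left(D + r\right) \left(r + \left(245 + r\right) 507\right) = \left(D + r\right) \left(r + \left(124215 + 507 r\right)\right) = \left(D + r\right) \left(124215 + 508 r\right) = \left(124215 + 508 r\right) \left(D + r\right)$)
$\frac{w{\left(-57,A{\left(l{\left(-4,V \right)},-21 \right)} \right)}}{U{\left(643,507 \right)}} = \frac{508 \left(2 \left(-21\right)\right)^{2} + 124215 \left(-57\right) + 124215 \cdot 2 \left(-21\right) + 508 \left(-57\right) 2 \left(-21\right)}{-27} = \left(508 \left(-42\right)^{2} - 7080255 + 124215 \left(-42\right) + 508 \left(-57\right) \left(-42\right)\right) \left(- \frac{1}{27}\right) = \left(508 \cdot 1764 - 7080255 - 5217030 + 1216152\right) \left(- \frac{1}{27}\right) = \left(896112 - 7080255 - 5217030 + 1216152\right) \left(- \frac{1}{27}\right) = \left(-10185021\right) \left(- \frac{1}{27}\right) = 377223$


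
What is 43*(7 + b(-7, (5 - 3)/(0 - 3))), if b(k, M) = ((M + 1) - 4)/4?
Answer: 3139/12 ≈ 261.58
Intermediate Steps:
b(k, M) = -¾ + M/4 (b(k, M) = ((1 + M) - 4)*(¼) = (-3 + M)*(¼) = -¾ + M/4)
43*(7 + b(-7, (5 - 3)/(0 - 3))) = 43*(7 + (-¾ + ((5 - 3)/(0 - 3))/4)) = 43*(7 + (-¾ + (2/(-3))/4)) = 43*(7 + (-¾ + (2*(-⅓))/4)) = 43*(7 + (-¾ + (¼)*(-⅔))) = 43*(7 + (-¾ - ⅙)) = 43*(7 - 11/12) = 43*(73/12) = 3139/12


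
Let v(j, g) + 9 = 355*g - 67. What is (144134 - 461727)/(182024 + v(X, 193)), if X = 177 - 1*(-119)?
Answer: -317593/250463 ≈ -1.2680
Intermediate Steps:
X = 296 (X = 177 + 119 = 296)
v(j, g) = -76 + 355*g (v(j, g) = -9 + (355*g - 67) = -9 + (-67 + 355*g) = -76 + 355*g)
(144134 - 461727)/(182024 + v(X, 193)) = (144134 - 461727)/(182024 + (-76 + 355*193)) = -317593/(182024 + (-76 + 68515)) = -317593/(182024 + 68439) = -317593/250463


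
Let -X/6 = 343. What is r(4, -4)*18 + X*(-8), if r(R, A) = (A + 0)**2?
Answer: 16752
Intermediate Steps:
X = -2058 (X = -6*343 = -2058)
r(R, A) = A**2
r(4, -4)*18 + X*(-8) = (-4)**2*18 - 2058*(-8) = 16*18 + 16464 = 288 + 16464 = 16752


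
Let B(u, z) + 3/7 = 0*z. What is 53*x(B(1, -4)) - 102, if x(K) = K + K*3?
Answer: -1350/7 ≈ -192.86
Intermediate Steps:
B(u, z) = -3/7 (B(u, z) = -3/7 + 0*z = -3/7 + 0 = -3/7)
x(K) = 4*K (x(K) = K + 3*K = 4*K)
53*x(B(1, -4)) - 102 = 53*(4*(-3/7)) - 102 = 53*(-12/7) - 102 = -636/7 - 102 = -1350/7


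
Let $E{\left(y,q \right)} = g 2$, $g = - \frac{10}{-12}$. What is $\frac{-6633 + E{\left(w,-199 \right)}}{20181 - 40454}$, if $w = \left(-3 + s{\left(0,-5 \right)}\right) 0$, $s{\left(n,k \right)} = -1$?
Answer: $\frac{19894}{60819} \approx 0.3271$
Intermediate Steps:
$g = \frac{5}{6}$ ($g = \left(-10\right) \left(- \frac{1}{12}\right) = \frac{5}{6} \approx 0.83333$)
$w = 0$ ($w = \left(-3 - 1\right) 0 = \left(-4\right) 0 = 0$)
$E{\left(y,q \right)} = \frac{5}{3}$ ($E{\left(y,q \right)} = \frac{5}{6} \cdot 2 = \frac{5}{3}$)
$\frac{-6633 + E{\left(w,-199 \right)}}{20181 - 40454} = \frac{-6633 + \frac{5}{3}}{20181 - 40454} = - \frac{19894}{3 \left(-20273\right)} = \left(- \frac{19894}{3}\right) \left(- \frac{1}{20273}\right) = \frac{19894}{60819}$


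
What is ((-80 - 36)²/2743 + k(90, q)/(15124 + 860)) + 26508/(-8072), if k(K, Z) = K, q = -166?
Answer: 3999336503/2457706056 ≈ 1.6273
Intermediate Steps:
((-80 - 36)²/2743 + k(90, q)/(15124 + 860)) + 26508/(-8072) = ((-80 - 36)²/2743 + 90/(15124 + 860)) + 26508/(-8072) = ((-116)²*(1/2743) + 90/15984) + 26508*(-1/8072) = (13456*(1/2743) + 90*(1/15984)) - 6627/2018 = (13456/2743 + 5/888) - 6627/2018 = 11962643/2435784 - 6627/2018 = 3999336503/2457706056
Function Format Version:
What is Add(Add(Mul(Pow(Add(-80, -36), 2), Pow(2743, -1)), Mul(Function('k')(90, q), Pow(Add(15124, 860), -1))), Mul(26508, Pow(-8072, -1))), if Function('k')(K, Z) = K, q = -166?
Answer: Rational(3999336503, 2457706056) ≈ 1.6273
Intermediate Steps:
Add(Add(Mul(Pow(Add(-80, -36), 2), Pow(2743, -1)), Mul(Function('k')(90, q), Pow(Add(15124, 860), -1))), Mul(26508, Pow(-8072, -1))) = Add(Add(Mul(Pow(Add(-80, -36), 2), Pow(2743, -1)), Mul(90, Pow(Add(15124, 860), -1))), Mul(26508, Pow(-8072, -1))) = Add(Add(Mul(Pow(-116, 2), Rational(1, 2743)), Mul(90, Pow(15984, -1))), Mul(26508, Rational(-1, 8072))) = Add(Add(Mul(13456, Rational(1, 2743)), Mul(90, Rational(1, 15984))), Rational(-6627, 2018)) = Add(Add(Rational(13456, 2743), Rational(5, 888)), Rational(-6627, 2018)) = Add(Rational(11962643, 2435784), Rational(-6627, 2018)) = Rational(3999336503, 2457706056)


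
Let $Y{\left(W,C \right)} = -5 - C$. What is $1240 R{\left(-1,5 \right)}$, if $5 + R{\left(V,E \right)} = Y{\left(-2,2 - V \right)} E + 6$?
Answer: $-48360$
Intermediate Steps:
$R{\left(V,E \right)} = 1 + E \left(-7 + V\right)$ ($R{\left(V,E \right)} = -5 + \left(\left(-5 - \left(2 - V\right)\right) E + 6\right) = -5 + \left(\left(-5 + \left(-2 + V\right)\right) E + 6\right) = -5 + \left(\left(-7 + V\right) E + 6\right) = -5 + \left(E \left(-7 + V\right) + 6\right) = -5 + \left(6 + E \left(-7 + V\right)\right) = 1 + E \left(-7 + V\right)$)
$1240 R{\left(-1,5 \right)} = 1240 \left(1 + 5 \left(-7 - 1\right)\right) = 1240 \left(1 + 5 \left(-8\right)\right) = 1240 \left(1 - 40\right) = 1240 \left(-39\right) = -48360$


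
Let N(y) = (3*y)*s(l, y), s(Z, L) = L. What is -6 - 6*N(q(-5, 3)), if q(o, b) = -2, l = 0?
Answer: -78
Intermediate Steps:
N(y) = 3*y² (N(y) = (3*y)*y = 3*y²)
-6 - 6*N(q(-5, 3)) = -6 - 18*(-2)² = -6 - 18*4 = -6 - 6*12 = -6 - 72 = -78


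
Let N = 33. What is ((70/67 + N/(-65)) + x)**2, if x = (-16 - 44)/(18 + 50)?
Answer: 653415844/5481181225 ≈ 0.11921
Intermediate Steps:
x = -15/17 (x = -60/68 = -60*1/68 = -15/17 ≈ -0.88235)
((70/67 + N/(-65)) + x)**2 = ((70/67 + 33/(-65)) - 15/17)**2 = ((70*(1/67) + 33*(-1/65)) - 15/17)**2 = ((70/67 - 33/65) - 15/17)**2 = (2339/4355 - 15/17)**2 = (-25562/74035)**2 = 653415844/5481181225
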